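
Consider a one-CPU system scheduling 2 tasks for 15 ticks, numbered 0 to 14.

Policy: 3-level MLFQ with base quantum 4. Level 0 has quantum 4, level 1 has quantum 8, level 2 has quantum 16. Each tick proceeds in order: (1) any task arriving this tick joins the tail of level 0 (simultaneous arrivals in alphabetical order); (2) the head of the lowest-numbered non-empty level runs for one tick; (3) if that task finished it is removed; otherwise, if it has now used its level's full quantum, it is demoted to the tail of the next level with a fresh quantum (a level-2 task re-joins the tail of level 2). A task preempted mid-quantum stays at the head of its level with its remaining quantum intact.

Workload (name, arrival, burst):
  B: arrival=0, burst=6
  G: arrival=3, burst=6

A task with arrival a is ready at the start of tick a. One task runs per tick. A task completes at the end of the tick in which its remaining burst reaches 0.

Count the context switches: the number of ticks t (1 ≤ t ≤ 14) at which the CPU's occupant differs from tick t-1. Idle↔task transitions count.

t=0: L0/L1/L2 = B/-/- → run B
t=1: L0/L1/L2 = B/-/- → run B
t=2: L0/L1/L2 = B/-/- → run B
t=3: L0/L1/L2 = BG/-/- → run B
t=4: L0/L1/L2 = G/B/- → run G
t=5: L0/L1/L2 = G/B/- → run G
t=6: L0/L1/L2 = G/B/- → run G
t=7: L0/L1/L2 = G/B/- → run G
t=8: L0/L1/L2 = -/BG/- → run B
t=9: L0/L1/L2 = -/BG/- → run B
t=10: L0/L1/L2 = -/G/- → run G
t=11: L0/L1/L2 = -/G/- → run G
t=12: (idle)
t=13: (idle)
t=14: (idle)

context switches = 4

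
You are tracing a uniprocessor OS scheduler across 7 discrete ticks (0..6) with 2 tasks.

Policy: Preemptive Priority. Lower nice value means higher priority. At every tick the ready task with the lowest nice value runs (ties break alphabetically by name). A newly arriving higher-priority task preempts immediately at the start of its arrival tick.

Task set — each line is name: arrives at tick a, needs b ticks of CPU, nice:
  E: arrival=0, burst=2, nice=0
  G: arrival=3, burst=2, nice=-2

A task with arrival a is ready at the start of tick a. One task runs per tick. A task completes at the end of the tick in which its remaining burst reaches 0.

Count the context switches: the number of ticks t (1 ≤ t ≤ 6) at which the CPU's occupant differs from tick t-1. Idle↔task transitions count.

context switches = 3

t=0: ready={E} → run E
t=1: ready={E} → run E
t=2: (idle)
t=3: ready={G} → run G
t=4: ready={G} → run G
t=5: (idle)
t=6: (idle)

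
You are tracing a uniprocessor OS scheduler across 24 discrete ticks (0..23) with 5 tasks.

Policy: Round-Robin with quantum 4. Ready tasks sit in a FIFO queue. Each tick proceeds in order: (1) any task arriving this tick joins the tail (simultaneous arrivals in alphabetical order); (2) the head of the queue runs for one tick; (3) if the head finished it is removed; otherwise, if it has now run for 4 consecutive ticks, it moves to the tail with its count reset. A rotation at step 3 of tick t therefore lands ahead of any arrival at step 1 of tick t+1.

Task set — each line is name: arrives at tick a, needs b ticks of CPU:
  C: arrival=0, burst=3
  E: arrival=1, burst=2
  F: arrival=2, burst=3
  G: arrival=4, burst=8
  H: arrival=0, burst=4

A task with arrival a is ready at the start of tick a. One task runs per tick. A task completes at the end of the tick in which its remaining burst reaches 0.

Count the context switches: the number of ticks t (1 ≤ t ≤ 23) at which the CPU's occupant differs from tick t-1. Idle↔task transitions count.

t=0: queue=[C,H] q_used=0 → run C
t=1: queue=[C,H,E] q_used=1 → run C
t=2: queue=[C,H,E,F] q_used=2 → run C
t=3: queue=[H,E,F] q_used=0 → run H
t=4: queue=[H,E,F,G] q_used=1 → run H
t=5: queue=[H,E,F,G] q_used=2 → run H
t=6: queue=[H,E,F,G] q_used=3 → run H
t=7: queue=[E,F,G] q_used=0 → run E
t=8: queue=[E,F,G] q_used=1 → run E
t=9: queue=[F,G] q_used=0 → run F
t=10: queue=[F,G] q_used=1 → run F
t=11: queue=[F,G] q_used=2 → run F
t=12: queue=[G] q_used=0 → run G
t=13: queue=[G] q_used=1 → run G
t=14: queue=[G] q_used=2 → run G
t=15: queue=[G] q_used=3 → run G
t=16: queue=[G] q_used=0 → run G
t=17: queue=[G] q_used=1 → run G
t=18: queue=[G] q_used=2 → run G
t=19: queue=[G] q_used=3 → run G
t=20: (idle)
t=21: (idle)
t=22: (idle)
t=23: (idle)

context switches = 5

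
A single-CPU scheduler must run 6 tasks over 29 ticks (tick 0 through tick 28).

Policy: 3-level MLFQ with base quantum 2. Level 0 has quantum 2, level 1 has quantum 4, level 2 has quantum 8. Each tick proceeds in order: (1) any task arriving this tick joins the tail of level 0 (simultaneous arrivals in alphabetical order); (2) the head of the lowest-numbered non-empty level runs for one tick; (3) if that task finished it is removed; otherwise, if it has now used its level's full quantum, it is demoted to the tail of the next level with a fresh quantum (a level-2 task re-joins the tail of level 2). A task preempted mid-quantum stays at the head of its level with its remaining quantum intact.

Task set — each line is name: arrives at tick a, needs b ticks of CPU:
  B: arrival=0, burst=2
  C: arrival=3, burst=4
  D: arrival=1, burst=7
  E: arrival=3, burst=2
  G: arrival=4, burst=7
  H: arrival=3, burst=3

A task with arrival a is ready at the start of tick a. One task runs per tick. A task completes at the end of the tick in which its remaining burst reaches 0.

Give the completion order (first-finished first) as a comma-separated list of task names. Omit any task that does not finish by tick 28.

completion order = B, E, C, H, D, G

t=0: L0/L1/L2 = B/-/- → run B
t=1: L0/L1/L2 = BD/-/- → run B
t=2: L0/L1/L2 = D/-/- → run D
t=3: L0/L1/L2 = DCEH/-/- → run D
t=4: L0/L1/L2 = CEHG/D/- → run C
t=5: L0/L1/L2 = CEHG/D/- → run C
t=6: L0/L1/L2 = EHG/DC/- → run E
t=7: L0/L1/L2 = EHG/DC/- → run E
t=8: L0/L1/L2 = HG/DC/- → run H
t=9: L0/L1/L2 = HG/DC/- → run H
t=10: L0/L1/L2 = G/DCH/- → run G
t=11: L0/L1/L2 = G/DCH/- → run G
t=12: L0/L1/L2 = -/DCHG/- → run D
t=13: L0/L1/L2 = -/DCHG/- → run D
t=14: L0/L1/L2 = -/DCHG/- → run D
t=15: L0/L1/L2 = -/DCHG/- → run D
t=16: L0/L1/L2 = -/CHG/D → run C
t=17: L0/L1/L2 = -/CHG/D → run C
t=18: L0/L1/L2 = -/HG/D → run H
t=19: L0/L1/L2 = -/G/D → run G
t=20: L0/L1/L2 = -/G/D → run G
t=21: L0/L1/L2 = -/G/D → run G
t=22: L0/L1/L2 = -/G/D → run G
t=23: L0/L1/L2 = -/-/DG → run D
t=24: L0/L1/L2 = -/-/G → run G
t=25: (idle)
t=26: (idle)
t=27: (idle)
t=28: (idle)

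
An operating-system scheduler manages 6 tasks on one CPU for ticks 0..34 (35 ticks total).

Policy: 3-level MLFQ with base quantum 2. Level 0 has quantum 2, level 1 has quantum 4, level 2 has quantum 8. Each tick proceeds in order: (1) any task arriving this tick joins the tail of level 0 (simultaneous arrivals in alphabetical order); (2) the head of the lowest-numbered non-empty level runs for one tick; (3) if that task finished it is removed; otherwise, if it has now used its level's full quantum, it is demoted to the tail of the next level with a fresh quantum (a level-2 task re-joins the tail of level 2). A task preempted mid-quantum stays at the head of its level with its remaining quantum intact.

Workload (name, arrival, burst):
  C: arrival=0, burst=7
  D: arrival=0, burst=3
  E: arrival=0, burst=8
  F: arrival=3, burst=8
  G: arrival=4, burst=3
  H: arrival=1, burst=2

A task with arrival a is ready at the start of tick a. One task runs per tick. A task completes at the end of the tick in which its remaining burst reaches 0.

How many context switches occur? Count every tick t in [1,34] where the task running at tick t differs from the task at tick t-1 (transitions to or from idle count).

context switches = 14

t=0: L0/L1/L2 = CDE/-/- → run C
t=1: L0/L1/L2 = CDEH/-/- → run C
t=2: L0/L1/L2 = DEH/C/- → run D
t=3: L0/L1/L2 = DEHF/C/- → run D
t=4: L0/L1/L2 = EHFG/CD/- → run E
t=5: L0/L1/L2 = EHFG/CD/- → run E
t=6: L0/L1/L2 = HFG/CDE/- → run H
t=7: L0/L1/L2 = HFG/CDE/- → run H
t=8: L0/L1/L2 = FG/CDE/- → run F
t=9: L0/L1/L2 = FG/CDE/- → run F
t=10: L0/L1/L2 = G/CDEF/- → run G
t=11: L0/L1/L2 = G/CDEF/- → run G
t=12: L0/L1/L2 = -/CDEFG/- → run C
t=13: L0/L1/L2 = -/CDEFG/- → run C
t=14: L0/L1/L2 = -/CDEFG/- → run C
t=15: L0/L1/L2 = -/CDEFG/- → run C
t=16: L0/L1/L2 = -/DEFG/C → run D
t=17: L0/L1/L2 = -/EFG/C → run E
t=18: L0/L1/L2 = -/EFG/C → run E
t=19: L0/L1/L2 = -/EFG/C → run E
t=20: L0/L1/L2 = -/EFG/C → run E
t=21: L0/L1/L2 = -/FG/CE → run F
t=22: L0/L1/L2 = -/FG/CE → run F
t=23: L0/L1/L2 = -/FG/CE → run F
t=24: L0/L1/L2 = -/FG/CE → run F
t=25: L0/L1/L2 = -/G/CEF → run G
t=26: L0/L1/L2 = -/-/CEF → run C
t=27: L0/L1/L2 = -/-/EF → run E
t=28: L0/L1/L2 = -/-/EF → run E
t=29: L0/L1/L2 = -/-/F → run F
t=30: L0/L1/L2 = -/-/F → run F
t=31: (idle)
t=32: (idle)
t=33: (idle)
t=34: (idle)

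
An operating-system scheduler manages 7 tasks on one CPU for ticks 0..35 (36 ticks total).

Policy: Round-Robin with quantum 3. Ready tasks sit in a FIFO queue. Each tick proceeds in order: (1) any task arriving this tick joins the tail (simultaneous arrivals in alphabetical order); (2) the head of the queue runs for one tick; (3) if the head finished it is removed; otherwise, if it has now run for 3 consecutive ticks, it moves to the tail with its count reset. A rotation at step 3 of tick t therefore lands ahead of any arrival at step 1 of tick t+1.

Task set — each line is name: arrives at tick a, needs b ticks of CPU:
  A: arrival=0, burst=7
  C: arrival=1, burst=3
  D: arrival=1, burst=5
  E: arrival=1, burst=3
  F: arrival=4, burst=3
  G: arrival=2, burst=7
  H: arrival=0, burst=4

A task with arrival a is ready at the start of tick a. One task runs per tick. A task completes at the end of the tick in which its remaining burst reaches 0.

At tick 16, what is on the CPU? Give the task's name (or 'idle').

t=0: queue=[A,H] q_used=0 → run A
t=1: queue=[A,H,C,D,E] q_used=1 → run A
t=2: queue=[A,H,C,D,E,G] q_used=2 → run A
t=3: queue=[H,C,D,E,G,A] q_used=0 → run H
t=4: queue=[H,C,D,E,G,A,F] q_used=1 → run H
t=5: queue=[H,C,D,E,G,A,F] q_used=2 → run H
t=6: queue=[C,D,E,G,A,F,H] q_used=0 → run C
t=7: queue=[C,D,E,G,A,F,H] q_used=1 → run C
t=8: queue=[C,D,E,G,A,F,H] q_used=2 → run C
t=9: queue=[D,E,G,A,F,H] q_used=0 → run D
t=10: queue=[D,E,G,A,F,H] q_used=1 → run D
t=11: queue=[D,E,G,A,F,H] q_used=2 → run D
t=12: queue=[E,G,A,F,H,D] q_used=0 → run E
t=13: queue=[E,G,A,F,H,D] q_used=1 → run E
t=14: queue=[E,G,A,F,H,D] q_used=2 → run E
t=15: queue=[G,A,F,H,D] q_used=0 → run G
t=16: queue=[G,A,F,H,D] q_used=1 → run G
t=17: queue=[G,A,F,H,D] q_used=2 → run G
t=18: queue=[A,F,H,D,G] q_used=0 → run A
t=19: queue=[A,F,H,D,G] q_used=1 → run A
t=20: queue=[A,F,H,D,G] q_used=2 → run A
t=21: queue=[F,H,D,G,A] q_used=0 → run F
t=22: queue=[F,H,D,G,A] q_used=1 → run F
t=23: queue=[F,H,D,G,A] q_used=2 → run F
t=24: queue=[H,D,G,A] q_used=0 → run H
t=25: queue=[D,G,A] q_used=0 → run D
t=26: queue=[D,G,A] q_used=1 → run D
t=27: queue=[G,A] q_used=0 → run G
t=28: queue=[G,A] q_used=1 → run G
t=29: queue=[G,A] q_used=2 → run G
t=30: queue=[A,G] q_used=0 → run A
t=31: queue=[G] q_used=0 → run G
t=32: (idle)
t=33: (idle)
t=34: (idle)
t=35: (idle)

running at tick 16 = G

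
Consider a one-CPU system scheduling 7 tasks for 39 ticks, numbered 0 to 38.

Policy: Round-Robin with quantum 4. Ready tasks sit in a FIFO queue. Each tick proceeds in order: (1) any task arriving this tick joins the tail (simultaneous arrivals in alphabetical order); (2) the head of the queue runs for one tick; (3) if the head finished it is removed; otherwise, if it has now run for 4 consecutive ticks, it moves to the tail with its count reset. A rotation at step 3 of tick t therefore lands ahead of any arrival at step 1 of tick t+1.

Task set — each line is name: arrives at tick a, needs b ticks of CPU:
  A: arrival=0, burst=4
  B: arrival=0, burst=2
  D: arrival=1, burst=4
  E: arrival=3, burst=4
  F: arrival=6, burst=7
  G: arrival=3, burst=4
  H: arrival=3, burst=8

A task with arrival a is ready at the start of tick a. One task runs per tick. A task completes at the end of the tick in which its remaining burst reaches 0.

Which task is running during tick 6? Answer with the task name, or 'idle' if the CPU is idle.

running at tick 6 = D

t=0: queue=[A,B] q_used=0 → run A
t=1: queue=[A,B,D] q_used=1 → run A
t=2: queue=[A,B,D] q_used=2 → run A
t=3: queue=[A,B,D,E,G,H] q_used=3 → run A
t=4: queue=[B,D,E,G,H] q_used=0 → run B
t=5: queue=[B,D,E,G,H] q_used=1 → run B
t=6: queue=[D,E,G,H,F] q_used=0 → run D
t=7: queue=[D,E,G,H,F] q_used=1 → run D
t=8: queue=[D,E,G,H,F] q_used=2 → run D
t=9: queue=[D,E,G,H,F] q_used=3 → run D
t=10: queue=[E,G,H,F] q_used=0 → run E
t=11: queue=[E,G,H,F] q_used=1 → run E
t=12: queue=[E,G,H,F] q_used=2 → run E
t=13: queue=[E,G,H,F] q_used=3 → run E
t=14: queue=[G,H,F] q_used=0 → run G
t=15: queue=[G,H,F] q_used=1 → run G
t=16: queue=[G,H,F] q_used=2 → run G
t=17: queue=[G,H,F] q_used=3 → run G
t=18: queue=[H,F] q_used=0 → run H
t=19: queue=[H,F] q_used=1 → run H
t=20: queue=[H,F] q_used=2 → run H
t=21: queue=[H,F] q_used=3 → run H
t=22: queue=[F,H] q_used=0 → run F
t=23: queue=[F,H] q_used=1 → run F
t=24: queue=[F,H] q_used=2 → run F
t=25: queue=[F,H] q_used=3 → run F
t=26: queue=[H,F] q_used=0 → run H
t=27: queue=[H,F] q_used=1 → run H
t=28: queue=[H,F] q_used=2 → run H
t=29: queue=[H,F] q_used=3 → run H
t=30: queue=[F] q_used=0 → run F
t=31: queue=[F] q_used=1 → run F
t=32: queue=[F] q_used=2 → run F
t=33: (idle)
t=34: (idle)
t=35: (idle)
t=36: (idle)
t=37: (idle)
t=38: (idle)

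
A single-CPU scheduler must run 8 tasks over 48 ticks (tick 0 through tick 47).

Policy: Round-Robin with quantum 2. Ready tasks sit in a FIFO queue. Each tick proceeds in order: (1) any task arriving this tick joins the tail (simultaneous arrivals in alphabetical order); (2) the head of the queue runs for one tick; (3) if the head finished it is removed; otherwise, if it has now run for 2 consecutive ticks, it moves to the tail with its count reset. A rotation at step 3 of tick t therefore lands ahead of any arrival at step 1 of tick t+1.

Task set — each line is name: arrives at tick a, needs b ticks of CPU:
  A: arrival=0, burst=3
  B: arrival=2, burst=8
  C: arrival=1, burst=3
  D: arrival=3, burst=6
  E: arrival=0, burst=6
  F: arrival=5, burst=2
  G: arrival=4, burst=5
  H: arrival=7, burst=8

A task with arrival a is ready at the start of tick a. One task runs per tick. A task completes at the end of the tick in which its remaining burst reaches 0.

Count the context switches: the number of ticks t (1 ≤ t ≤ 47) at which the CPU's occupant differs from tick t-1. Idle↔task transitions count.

t=0: queue=[A,E] q_used=0 → run A
t=1: queue=[A,E,C] q_used=1 → run A
t=2: queue=[E,C,A,B] q_used=0 → run E
t=3: queue=[E,C,A,B,D] q_used=1 → run E
t=4: queue=[C,A,B,D,E,G] q_used=0 → run C
t=5: queue=[C,A,B,D,E,G,F] q_used=1 → run C
t=6: queue=[A,B,D,E,G,F,C] q_used=0 → run A
t=7: queue=[B,D,E,G,F,C,H] q_used=0 → run B
t=8: queue=[B,D,E,G,F,C,H] q_used=1 → run B
t=9: queue=[D,E,G,F,C,H,B] q_used=0 → run D
t=10: queue=[D,E,G,F,C,H,B] q_used=1 → run D
t=11: queue=[E,G,F,C,H,B,D] q_used=0 → run E
t=12: queue=[E,G,F,C,H,B,D] q_used=1 → run E
t=13: queue=[G,F,C,H,B,D,E] q_used=0 → run G
t=14: queue=[G,F,C,H,B,D,E] q_used=1 → run G
t=15: queue=[F,C,H,B,D,E,G] q_used=0 → run F
t=16: queue=[F,C,H,B,D,E,G] q_used=1 → run F
t=17: queue=[C,H,B,D,E,G] q_used=0 → run C
t=18: queue=[H,B,D,E,G] q_used=0 → run H
t=19: queue=[H,B,D,E,G] q_used=1 → run H
t=20: queue=[B,D,E,G,H] q_used=0 → run B
t=21: queue=[B,D,E,G,H] q_used=1 → run B
t=22: queue=[D,E,G,H,B] q_used=0 → run D
t=23: queue=[D,E,G,H,B] q_used=1 → run D
t=24: queue=[E,G,H,B,D] q_used=0 → run E
t=25: queue=[E,G,H,B,D] q_used=1 → run E
t=26: queue=[G,H,B,D] q_used=0 → run G
t=27: queue=[G,H,B,D] q_used=1 → run G
t=28: queue=[H,B,D,G] q_used=0 → run H
t=29: queue=[H,B,D,G] q_used=1 → run H
t=30: queue=[B,D,G,H] q_used=0 → run B
t=31: queue=[B,D,G,H] q_used=1 → run B
t=32: queue=[D,G,H,B] q_used=0 → run D
t=33: queue=[D,G,H,B] q_used=1 → run D
t=34: queue=[G,H,B] q_used=0 → run G
t=35: queue=[H,B] q_used=0 → run H
t=36: queue=[H,B] q_used=1 → run H
t=37: queue=[B,H] q_used=0 → run B
t=38: queue=[B,H] q_used=1 → run B
t=39: queue=[H] q_used=0 → run H
t=40: queue=[H] q_used=1 → run H
t=41: (idle)
t=42: (idle)
t=43: (idle)
t=44: (idle)
t=45: (idle)
t=46: (idle)
t=47: (idle)

context switches = 22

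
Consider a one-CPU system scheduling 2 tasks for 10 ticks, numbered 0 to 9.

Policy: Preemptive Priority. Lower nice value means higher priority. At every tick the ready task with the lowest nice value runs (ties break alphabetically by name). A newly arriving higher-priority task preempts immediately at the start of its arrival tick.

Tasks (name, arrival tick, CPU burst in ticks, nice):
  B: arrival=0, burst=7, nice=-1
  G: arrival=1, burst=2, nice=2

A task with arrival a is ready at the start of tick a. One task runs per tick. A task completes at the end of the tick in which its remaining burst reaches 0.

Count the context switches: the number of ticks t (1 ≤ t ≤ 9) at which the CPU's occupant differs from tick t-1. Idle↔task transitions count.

t=0: ready={B} → run B
t=1: ready={B,G} → run B
t=2: ready={B,G} → run B
t=3: ready={B,G} → run B
t=4: ready={B,G} → run B
t=5: ready={B,G} → run B
t=6: ready={B,G} → run B
t=7: ready={G} → run G
t=8: ready={G} → run G
t=9: (idle)

context switches = 2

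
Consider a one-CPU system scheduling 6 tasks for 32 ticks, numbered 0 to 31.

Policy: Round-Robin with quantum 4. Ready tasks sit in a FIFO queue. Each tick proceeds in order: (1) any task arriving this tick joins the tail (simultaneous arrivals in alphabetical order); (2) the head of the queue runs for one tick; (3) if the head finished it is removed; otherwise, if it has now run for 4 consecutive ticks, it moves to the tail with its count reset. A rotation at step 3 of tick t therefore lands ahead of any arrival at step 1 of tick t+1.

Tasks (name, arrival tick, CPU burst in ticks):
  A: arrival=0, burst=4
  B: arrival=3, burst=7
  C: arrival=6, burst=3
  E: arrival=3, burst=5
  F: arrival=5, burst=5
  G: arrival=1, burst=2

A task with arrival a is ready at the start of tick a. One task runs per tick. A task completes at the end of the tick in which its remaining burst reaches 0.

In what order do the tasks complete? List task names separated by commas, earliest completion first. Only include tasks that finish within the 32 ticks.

completion order = A, G, C, B, E, F

t=0: queue=[A] q_used=0 → run A
t=1: queue=[A,G] q_used=1 → run A
t=2: queue=[A,G] q_used=2 → run A
t=3: queue=[A,G,B,E] q_used=3 → run A
t=4: queue=[G,B,E] q_used=0 → run G
t=5: queue=[G,B,E,F] q_used=1 → run G
t=6: queue=[B,E,F,C] q_used=0 → run B
t=7: queue=[B,E,F,C] q_used=1 → run B
t=8: queue=[B,E,F,C] q_used=2 → run B
t=9: queue=[B,E,F,C] q_used=3 → run B
t=10: queue=[E,F,C,B] q_used=0 → run E
t=11: queue=[E,F,C,B] q_used=1 → run E
t=12: queue=[E,F,C,B] q_used=2 → run E
t=13: queue=[E,F,C,B] q_used=3 → run E
t=14: queue=[F,C,B,E] q_used=0 → run F
t=15: queue=[F,C,B,E] q_used=1 → run F
t=16: queue=[F,C,B,E] q_used=2 → run F
t=17: queue=[F,C,B,E] q_used=3 → run F
t=18: queue=[C,B,E,F] q_used=0 → run C
t=19: queue=[C,B,E,F] q_used=1 → run C
t=20: queue=[C,B,E,F] q_used=2 → run C
t=21: queue=[B,E,F] q_used=0 → run B
t=22: queue=[B,E,F] q_used=1 → run B
t=23: queue=[B,E,F] q_used=2 → run B
t=24: queue=[E,F] q_used=0 → run E
t=25: queue=[F] q_used=0 → run F
t=26: (idle)
t=27: (idle)
t=28: (idle)
t=29: (idle)
t=30: (idle)
t=31: (idle)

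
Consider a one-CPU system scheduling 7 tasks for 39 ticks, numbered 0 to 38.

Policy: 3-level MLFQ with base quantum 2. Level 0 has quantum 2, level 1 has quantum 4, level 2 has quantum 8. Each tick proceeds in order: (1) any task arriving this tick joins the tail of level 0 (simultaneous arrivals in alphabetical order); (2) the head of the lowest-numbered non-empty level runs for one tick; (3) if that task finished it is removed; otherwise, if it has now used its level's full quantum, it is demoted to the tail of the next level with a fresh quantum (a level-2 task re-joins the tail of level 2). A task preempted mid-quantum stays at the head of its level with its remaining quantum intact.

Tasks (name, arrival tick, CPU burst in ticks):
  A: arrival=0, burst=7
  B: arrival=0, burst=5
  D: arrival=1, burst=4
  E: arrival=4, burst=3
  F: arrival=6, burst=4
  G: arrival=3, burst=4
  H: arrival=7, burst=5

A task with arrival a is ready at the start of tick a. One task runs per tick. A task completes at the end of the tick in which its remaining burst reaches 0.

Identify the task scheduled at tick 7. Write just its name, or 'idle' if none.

running at tick 7 = G

t=0: L0/L1/L2 = AB/-/- → run A
t=1: L0/L1/L2 = ABD/-/- → run A
t=2: L0/L1/L2 = BD/A/- → run B
t=3: L0/L1/L2 = BDG/A/- → run B
t=4: L0/L1/L2 = DGE/AB/- → run D
t=5: L0/L1/L2 = DGE/AB/- → run D
t=6: L0/L1/L2 = GEF/ABD/- → run G
t=7: L0/L1/L2 = GEFH/ABD/- → run G
t=8: L0/L1/L2 = EFH/ABDG/- → run E
t=9: L0/L1/L2 = EFH/ABDG/- → run E
t=10: L0/L1/L2 = FH/ABDGE/- → run F
t=11: L0/L1/L2 = FH/ABDGE/- → run F
t=12: L0/L1/L2 = H/ABDGEF/- → run H
t=13: L0/L1/L2 = H/ABDGEF/- → run H
t=14: L0/L1/L2 = -/ABDGEFH/- → run A
t=15: L0/L1/L2 = -/ABDGEFH/- → run A
t=16: L0/L1/L2 = -/ABDGEFH/- → run A
t=17: L0/L1/L2 = -/ABDGEFH/- → run A
t=18: L0/L1/L2 = -/BDGEFH/A → run B
t=19: L0/L1/L2 = -/BDGEFH/A → run B
t=20: L0/L1/L2 = -/BDGEFH/A → run B
t=21: L0/L1/L2 = -/DGEFH/A → run D
t=22: L0/L1/L2 = -/DGEFH/A → run D
t=23: L0/L1/L2 = -/GEFH/A → run G
t=24: L0/L1/L2 = -/GEFH/A → run G
t=25: L0/L1/L2 = -/EFH/A → run E
t=26: L0/L1/L2 = -/FH/A → run F
t=27: L0/L1/L2 = -/FH/A → run F
t=28: L0/L1/L2 = -/H/A → run H
t=29: L0/L1/L2 = -/H/A → run H
t=30: L0/L1/L2 = -/H/A → run H
t=31: L0/L1/L2 = -/-/A → run A
t=32: (idle)
t=33: (idle)
t=34: (idle)
t=35: (idle)
t=36: (idle)
t=37: (idle)
t=38: (idle)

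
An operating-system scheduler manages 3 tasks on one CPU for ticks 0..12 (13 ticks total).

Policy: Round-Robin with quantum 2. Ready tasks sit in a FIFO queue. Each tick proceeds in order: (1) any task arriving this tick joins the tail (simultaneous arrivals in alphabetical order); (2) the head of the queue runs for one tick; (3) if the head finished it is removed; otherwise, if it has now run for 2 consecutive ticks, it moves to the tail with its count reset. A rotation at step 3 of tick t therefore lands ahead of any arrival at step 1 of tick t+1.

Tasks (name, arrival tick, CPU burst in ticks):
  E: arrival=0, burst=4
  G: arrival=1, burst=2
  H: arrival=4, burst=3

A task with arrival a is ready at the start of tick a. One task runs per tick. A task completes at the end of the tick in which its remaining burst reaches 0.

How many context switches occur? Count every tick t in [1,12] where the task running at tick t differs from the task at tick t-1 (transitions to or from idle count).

context switches = 4

t=0: queue=[E] q_used=0 → run E
t=1: queue=[E,G] q_used=1 → run E
t=2: queue=[G,E] q_used=0 → run G
t=3: queue=[G,E] q_used=1 → run G
t=4: queue=[E,H] q_used=0 → run E
t=5: queue=[E,H] q_used=1 → run E
t=6: queue=[H] q_used=0 → run H
t=7: queue=[H] q_used=1 → run H
t=8: queue=[H] q_used=0 → run H
t=9: (idle)
t=10: (idle)
t=11: (idle)
t=12: (idle)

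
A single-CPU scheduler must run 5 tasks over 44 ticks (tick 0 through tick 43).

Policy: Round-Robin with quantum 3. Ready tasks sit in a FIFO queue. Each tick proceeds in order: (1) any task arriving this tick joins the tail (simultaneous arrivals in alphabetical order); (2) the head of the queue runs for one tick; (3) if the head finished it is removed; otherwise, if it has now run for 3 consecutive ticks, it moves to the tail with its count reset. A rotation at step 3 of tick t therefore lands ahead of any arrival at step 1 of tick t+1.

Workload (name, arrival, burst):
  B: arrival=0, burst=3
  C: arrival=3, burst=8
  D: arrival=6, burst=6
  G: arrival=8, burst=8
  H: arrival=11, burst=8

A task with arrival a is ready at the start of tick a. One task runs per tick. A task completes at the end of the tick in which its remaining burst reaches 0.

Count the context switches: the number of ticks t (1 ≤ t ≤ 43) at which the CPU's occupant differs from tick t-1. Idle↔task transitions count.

context switches = 11

t=0: queue=[B] q_used=0 → run B
t=1: queue=[B] q_used=1 → run B
t=2: queue=[B] q_used=2 → run B
t=3: queue=[C] q_used=0 → run C
t=4: queue=[C] q_used=1 → run C
t=5: queue=[C] q_used=2 → run C
t=6: queue=[C,D] q_used=0 → run C
t=7: queue=[C,D] q_used=1 → run C
t=8: queue=[C,D,G] q_used=2 → run C
t=9: queue=[D,G,C] q_used=0 → run D
t=10: queue=[D,G,C] q_used=1 → run D
t=11: queue=[D,G,C,H] q_used=2 → run D
t=12: queue=[G,C,H,D] q_used=0 → run G
t=13: queue=[G,C,H,D] q_used=1 → run G
t=14: queue=[G,C,H,D] q_used=2 → run G
t=15: queue=[C,H,D,G] q_used=0 → run C
t=16: queue=[C,H,D,G] q_used=1 → run C
t=17: queue=[H,D,G] q_used=0 → run H
t=18: queue=[H,D,G] q_used=1 → run H
t=19: queue=[H,D,G] q_used=2 → run H
t=20: queue=[D,G,H] q_used=0 → run D
t=21: queue=[D,G,H] q_used=1 → run D
t=22: queue=[D,G,H] q_used=2 → run D
t=23: queue=[G,H] q_used=0 → run G
t=24: queue=[G,H] q_used=1 → run G
t=25: queue=[G,H] q_used=2 → run G
t=26: queue=[H,G] q_used=0 → run H
t=27: queue=[H,G] q_used=1 → run H
t=28: queue=[H,G] q_used=2 → run H
t=29: queue=[G,H] q_used=0 → run G
t=30: queue=[G,H] q_used=1 → run G
t=31: queue=[H] q_used=0 → run H
t=32: queue=[H] q_used=1 → run H
t=33: (idle)
t=34: (idle)
t=35: (idle)
t=36: (idle)
t=37: (idle)
t=38: (idle)
t=39: (idle)
t=40: (idle)
t=41: (idle)
t=42: (idle)
t=43: (idle)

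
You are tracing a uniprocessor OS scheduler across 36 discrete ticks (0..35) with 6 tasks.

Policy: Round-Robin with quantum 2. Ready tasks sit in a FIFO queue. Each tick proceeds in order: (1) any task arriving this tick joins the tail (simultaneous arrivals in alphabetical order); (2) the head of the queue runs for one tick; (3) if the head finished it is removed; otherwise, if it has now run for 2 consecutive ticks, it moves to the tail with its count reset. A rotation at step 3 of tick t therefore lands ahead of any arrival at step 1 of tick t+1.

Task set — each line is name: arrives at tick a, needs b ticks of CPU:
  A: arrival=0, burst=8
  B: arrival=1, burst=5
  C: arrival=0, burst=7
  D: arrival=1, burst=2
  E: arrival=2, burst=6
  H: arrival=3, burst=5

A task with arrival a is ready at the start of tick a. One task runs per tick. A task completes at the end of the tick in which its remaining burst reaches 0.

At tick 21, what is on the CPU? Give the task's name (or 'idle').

t=0: queue=[A,C] q_used=0 → run A
t=1: queue=[A,C,B,D] q_used=1 → run A
t=2: queue=[C,B,D,A,E] q_used=0 → run C
t=3: queue=[C,B,D,A,E,H] q_used=1 → run C
t=4: queue=[B,D,A,E,H,C] q_used=0 → run B
t=5: queue=[B,D,A,E,H,C] q_used=1 → run B
t=6: queue=[D,A,E,H,C,B] q_used=0 → run D
t=7: queue=[D,A,E,H,C,B] q_used=1 → run D
t=8: queue=[A,E,H,C,B] q_used=0 → run A
t=9: queue=[A,E,H,C,B] q_used=1 → run A
t=10: queue=[E,H,C,B,A] q_used=0 → run E
t=11: queue=[E,H,C,B,A] q_used=1 → run E
t=12: queue=[H,C,B,A,E] q_used=0 → run H
t=13: queue=[H,C,B,A,E] q_used=1 → run H
t=14: queue=[C,B,A,E,H] q_used=0 → run C
t=15: queue=[C,B,A,E,H] q_used=1 → run C
t=16: queue=[B,A,E,H,C] q_used=0 → run B
t=17: queue=[B,A,E,H,C] q_used=1 → run B
t=18: queue=[A,E,H,C,B] q_used=0 → run A
t=19: queue=[A,E,H,C,B] q_used=1 → run A
t=20: queue=[E,H,C,B,A] q_used=0 → run E
t=21: queue=[E,H,C,B,A] q_used=1 → run E
t=22: queue=[H,C,B,A,E] q_used=0 → run H
t=23: queue=[H,C,B,A,E] q_used=1 → run H
t=24: queue=[C,B,A,E,H] q_used=0 → run C
t=25: queue=[C,B,A,E,H] q_used=1 → run C
t=26: queue=[B,A,E,H,C] q_used=0 → run B
t=27: queue=[A,E,H,C] q_used=0 → run A
t=28: queue=[A,E,H,C] q_used=1 → run A
t=29: queue=[E,H,C] q_used=0 → run E
t=30: queue=[E,H,C] q_used=1 → run E
t=31: queue=[H,C] q_used=0 → run H
t=32: queue=[C] q_used=0 → run C
t=33: (idle)
t=34: (idle)
t=35: (idle)

running at tick 21 = E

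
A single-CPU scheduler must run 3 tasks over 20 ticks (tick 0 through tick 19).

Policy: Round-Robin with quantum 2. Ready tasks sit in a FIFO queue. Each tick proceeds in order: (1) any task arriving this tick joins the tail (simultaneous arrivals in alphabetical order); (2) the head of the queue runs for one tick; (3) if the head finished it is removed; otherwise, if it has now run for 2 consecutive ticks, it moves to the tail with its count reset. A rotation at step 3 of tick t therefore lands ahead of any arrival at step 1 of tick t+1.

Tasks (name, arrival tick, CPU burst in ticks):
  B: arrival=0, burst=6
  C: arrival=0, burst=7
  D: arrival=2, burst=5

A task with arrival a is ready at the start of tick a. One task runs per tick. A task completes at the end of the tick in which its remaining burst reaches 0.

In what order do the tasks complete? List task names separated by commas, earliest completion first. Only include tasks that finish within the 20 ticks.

t=0: queue=[B,C] q_used=0 → run B
t=1: queue=[B,C] q_used=1 → run B
t=2: queue=[C,B,D] q_used=0 → run C
t=3: queue=[C,B,D] q_used=1 → run C
t=4: queue=[B,D,C] q_used=0 → run B
t=5: queue=[B,D,C] q_used=1 → run B
t=6: queue=[D,C,B] q_used=0 → run D
t=7: queue=[D,C,B] q_used=1 → run D
t=8: queue=[C,B,D] q_used=0 → run C
t=9: queue=[C,B,D] q_used=1 → run C
t=10: queue=[B,D,C] q_used=0 → run B
t=11: queue=[B,D,C] q_used=1 → run B
t=12: queue=[D,C] q_used=0 → run D
t=13: queue=[D,C] q_used=1 → run D
t=14: queue=[C,D] q_used=0 → run C
t=15: queue=[C,D] q_used=1 → run C
t=16: queue=[D,C] q_used=0 → run D
t=17: queue=[C] q_used=0 → run C
t=18: (idle)
t=19: (idle)

completion order = B, D, C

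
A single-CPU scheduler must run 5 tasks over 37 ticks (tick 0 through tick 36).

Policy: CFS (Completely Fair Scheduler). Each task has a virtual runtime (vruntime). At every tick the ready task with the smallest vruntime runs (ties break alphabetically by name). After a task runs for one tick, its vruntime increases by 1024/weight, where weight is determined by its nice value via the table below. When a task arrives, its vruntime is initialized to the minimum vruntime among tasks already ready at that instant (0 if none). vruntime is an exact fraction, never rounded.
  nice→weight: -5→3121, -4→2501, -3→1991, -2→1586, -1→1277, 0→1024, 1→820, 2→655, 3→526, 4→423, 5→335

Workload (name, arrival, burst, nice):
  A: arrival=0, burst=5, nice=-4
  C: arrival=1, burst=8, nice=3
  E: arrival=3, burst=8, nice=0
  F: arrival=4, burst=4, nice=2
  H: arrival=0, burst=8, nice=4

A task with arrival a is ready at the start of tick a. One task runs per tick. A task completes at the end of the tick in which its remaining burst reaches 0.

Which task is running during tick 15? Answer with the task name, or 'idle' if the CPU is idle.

running at tick 15 = F

t=0: vr[A=0 H=0] → run A
t=1: vr[A=1024/2501 C=0 H=0] → run C
t=2: vr[A=1024/2501 C=512/263 H=0] → run H
t=3: vr[A=1024/2501 C=512/263 E=1024/2501 H=1024/423] → run A
t=4: vr[A=2048/2501 C=512/263 E=1024/2501 F=1024/2501 H=1024/423] → run E
t=5: vr[A=2048/2501 C=512/263 E=3525/2501 F=1024/2501 H=1024/423] → run F
t=6: vr[A=2048/2501 C=512/263 E=3525/2501 F=3231744/1638155 H=1024/423] → run A
t=7: vr[A=3072/2501 C=512/263 E=3525/2501 F=3231744/1638155 H=1024/423] → run A
t=8: vr[A=4096/2501 C=512/263 E=3525/2501 F=3231744/1638155 H=1024/423] → run E
t=9: vr[A=4096/2501 C=512/263 E=6026/2501 F=3231744/1638155 H=1024/423] → run A
t=10: vr[C=512/263 E=6026/2501 F=3231744/1638155 H=1024/423] → run C
t=11: vr[C=1024/263 E=6026/2501 F=3231744/1638155 H=1024/423] → run F
t=12: vr[C=1024/263 E=6026/2501 F=5792768/1638155 H=1024/423] → run E
t=13: vr[C=1024/263 E=8527/2501 F=5792768/1638155 H=1024/423] → run H
t=14: vr[C=1024/263 E=8527/2501 F=5792768/1638155 H=2048/423] → run E
t=15: vr[C=1024/263 E=11028/2501 F=5792768/1638155 H=2048/423] → run F
t=16: vr[C=1024/263 E=11028/2501 F=8353792/1638155 H=2048/423] → run C
t=17: vr[C=1536/263 E=11028/2501 F=8353792/1638155 H=2048/423] → run E
t=18: vr[C=1536/263 E=13529/2501 F=8353792/1638155 H=2048/423] → run H
t=19: vr[C=1536/263 E=13529/2501 F=8353792/1638155 H=1024/141] → run F
t=20: vr[C=1536/263 E=13529/2501 H=1024/141] → run E
t=21: vr[C=1536/263 E=16030/2501 H=1024/141] → run C
t=22: vr[C=2048/263 E=16030/2501 H=1024/141] → run E
t=23: vr[C=2048/263 E=18531/2501 H=1024/141] → run H
t=24: vr[C=2048/263 E=18531/2501 H=4096/423] → run E
t=25: vr[C=2048/263 H=4096/423] → run C
t=26: vr[C=2560/263 H=4096/423] → run H
t=27: vr[C=2560/263 H=5120/423] → run C
t=28: vr[C=3072/263 H=5120/423] → run C
t=29: vr[C=3584/263 H=5120/423] → run H
t=30: vr[C=3584/263 H=2048/141] → run C
t=31: vr[H=2048/141] → run H
t=32: vr[H=7168/423] → run H
t=33: (idle)
t=34: (idle)
t=35: (idle)
t=36: (idle)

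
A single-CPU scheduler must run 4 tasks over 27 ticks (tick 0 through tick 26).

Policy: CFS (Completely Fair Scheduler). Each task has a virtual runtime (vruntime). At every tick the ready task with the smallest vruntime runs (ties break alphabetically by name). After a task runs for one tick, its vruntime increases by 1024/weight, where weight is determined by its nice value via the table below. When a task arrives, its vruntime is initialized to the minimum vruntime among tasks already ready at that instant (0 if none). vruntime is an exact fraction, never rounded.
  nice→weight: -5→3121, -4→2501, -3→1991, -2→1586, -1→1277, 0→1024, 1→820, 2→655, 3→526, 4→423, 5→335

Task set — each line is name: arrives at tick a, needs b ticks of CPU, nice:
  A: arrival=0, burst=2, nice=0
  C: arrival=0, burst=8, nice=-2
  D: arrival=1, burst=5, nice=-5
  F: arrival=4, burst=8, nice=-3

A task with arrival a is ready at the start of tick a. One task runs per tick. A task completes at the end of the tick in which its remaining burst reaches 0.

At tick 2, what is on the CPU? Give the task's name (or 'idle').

running at tick 2 = D

t=0: vr[A=0 C=0] → run A
t=1: vr[A=1 C=0 D=0] → run C
t=2: vr[A=1 C=512/793 D=0] → run D
t=3: vr[A=1 C=512/793 D=1024/3121] → run D
t=4: vr[A=1 C=512/793 D=2048/3121 F=512/793] → run C
t=5: vr[A=1 C=1024/793 D=2048/3121 F=512/793] → run F
t=6: vr[A=1 C=1024/793 D=2048/3121 F=1831424/1578863] → run D
t=7: vr[A=1 C=1024/793 D=3072/3121 F=1831424/1578863] → run D
t=8: vr[A=1 C=1024/793 D=4096/3121 F=1831424/1578863] → run A
t=9: vr[C=1024/793 D=4096/3121 F=1831424/1578863] → run F
t=10: vr[C=1024/793 D=4096/3121 F=2643456/1578863] → run C
t=11: vr[C=1536/793 D=4096/3121 F=2643456/1578863] → run D
t=12: vr[C=1536/793 F=2643456/1578863] → run F
t=13: vr[C=1536/793 F=3455488/1578863] → run C
t=14: vr[C=2048/793 F=3455488/1578863] → run F
t=15: vr[C=2048/793 F=4267520/1578863] → run C
t=16: vr[C=2560/793 F=4267520/1578863] → run F
t=17: vr[C=2560/793 F=5079552/1578863] → run F
t=18: vr[C=2560/793 F=5891584/1578863] → run C
t=19: vr[C=3072/793 F=5891584/1578863] → run F
t=20: vr[C=3072/793 F=6703616/1578863] → run C
t=21: vr[C=3584/793 F=6703616/1578863] → run F
t=22: vr[C=3584/793] → run C
t=23: (idle)
t=24: (idle)
t=25: (idle)
t=26: (idle)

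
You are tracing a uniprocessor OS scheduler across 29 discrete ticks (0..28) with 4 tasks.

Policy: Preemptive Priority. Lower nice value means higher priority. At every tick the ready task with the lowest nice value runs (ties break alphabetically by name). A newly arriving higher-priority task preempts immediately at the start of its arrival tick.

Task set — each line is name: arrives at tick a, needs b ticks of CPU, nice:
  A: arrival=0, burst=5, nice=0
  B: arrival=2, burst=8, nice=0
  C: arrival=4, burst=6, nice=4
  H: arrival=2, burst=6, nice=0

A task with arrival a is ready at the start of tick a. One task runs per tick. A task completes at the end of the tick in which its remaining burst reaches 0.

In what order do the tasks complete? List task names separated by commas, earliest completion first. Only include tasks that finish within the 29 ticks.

t=0: ready={A} → run A
t=1: ready={A} → run A
t=2: ready={A,B,H} → run A
t=3: ready={A,B,H} → run A
t=4: ready={A,B,C,H} → run A
t=5: ready={B,C,H} → run B
t=6: ready={B,C,H} → run B
t=7: ready={B,C,H} → run B
t=8: ready={B,C,H} → run B
t=9: ready={B,C,H} → run B
t=10: ready={B,C,H} → run B
t=11: ready={B,C,H} → run B
t=12: ready={B,C,H} → run B
t=13: ready={C,H} → run H
t=14: ready={C,H} → run H
t=15: ready={C,H} → run H
t=16: ready={C,H} → run H
t=17: ready={C,H} → run H
t=18: ready={C,H} → run H
t=19: ready={C} → run C
t=20: ready={C} → run C
t=21: ready={C} → run C
t=22: ready={C} → run C
t=23: ready={C} → run C
t=24: ready={C} → run C
t=25: (idle)
t=26: (idle)
t=27: (idle)
t=28: (idle)

completion order = A, B, H, C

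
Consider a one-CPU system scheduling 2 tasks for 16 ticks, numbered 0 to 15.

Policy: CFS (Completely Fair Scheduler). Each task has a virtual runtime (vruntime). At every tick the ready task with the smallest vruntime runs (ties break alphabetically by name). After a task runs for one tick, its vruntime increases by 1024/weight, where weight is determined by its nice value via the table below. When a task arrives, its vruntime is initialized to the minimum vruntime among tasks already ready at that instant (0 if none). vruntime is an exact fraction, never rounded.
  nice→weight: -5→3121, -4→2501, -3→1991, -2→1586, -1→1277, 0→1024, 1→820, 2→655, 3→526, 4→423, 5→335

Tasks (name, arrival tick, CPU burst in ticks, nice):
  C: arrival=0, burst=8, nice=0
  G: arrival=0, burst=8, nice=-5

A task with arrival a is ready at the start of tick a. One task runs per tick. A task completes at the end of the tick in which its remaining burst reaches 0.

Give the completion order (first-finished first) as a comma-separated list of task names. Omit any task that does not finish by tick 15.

completion order = G, C

t=0: vr[C=0 G=0] → run C
t=1: vr[C=1 G=0] → run G
t=2: vr[C=1 G=1024/3121] → run G
t=3: vr[C=1 G=2048/3121] → run G
t=4: vr[C=1 G=3072/3121] → run G
t=5: vr[C=1 G=4096/3121] → run C
t=6: vr[C=2 G=4096/3121] → run G
t=7: vr[C=2 G=5120/3121] → run G
t=8: vr[C=2 G=6144/3121] → run G
t=9: vr[C=2 G=7168/3121] → run C
t=10: vr[C=3 G=7168/3121] → run G
t=11: vr[C=3] → run C
t=12: vr[C=4] → run C
t=13: vr[C=5] → run C
t=14: vr[C=6] → run C
t=15: vr[C=7] → run C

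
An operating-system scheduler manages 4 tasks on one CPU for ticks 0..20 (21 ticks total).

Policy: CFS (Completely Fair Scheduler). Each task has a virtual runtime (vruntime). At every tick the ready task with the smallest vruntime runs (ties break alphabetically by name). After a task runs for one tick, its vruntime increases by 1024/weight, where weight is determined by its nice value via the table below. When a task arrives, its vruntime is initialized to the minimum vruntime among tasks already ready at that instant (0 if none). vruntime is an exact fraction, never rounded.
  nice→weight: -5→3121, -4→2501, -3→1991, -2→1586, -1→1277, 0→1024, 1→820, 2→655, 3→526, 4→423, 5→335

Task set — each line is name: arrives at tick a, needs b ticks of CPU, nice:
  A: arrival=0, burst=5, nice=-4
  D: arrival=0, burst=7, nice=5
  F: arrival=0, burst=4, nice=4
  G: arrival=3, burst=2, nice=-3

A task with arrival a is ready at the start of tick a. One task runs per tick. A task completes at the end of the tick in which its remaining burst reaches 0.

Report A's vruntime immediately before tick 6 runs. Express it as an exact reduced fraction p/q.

t=0: vr[A=0 D=0 F=0] → run A
t=1: vr[A=1024/2501 D=0 F=0] → run D
t=2: vr[A=1024/2501 D=1024/335 F=0] → run F
t=3: vr[A=1024/2501 D=1024/335 F=1024/423 G=1024/2501] → run A
t=4: vr[A=2048/2501 D=1024/335 F=1024/423 G=1024/2501] → run G
t=5: vr[A=2048/2501 D=1024/335 F=1024/423 G=4599808/4979491] → run A
t=6: vr[A=3072/2501 D=1024/335 F=1024/423 G=4599808/4979491] → run G
t=7: vr[A=3072/2501 D=1024/335 F=1024/423] → run A
t=8: vr[A=4096/2501 D=1024/335 F=1024/423] → run A
t=9: vr[D=1024/335 F=1024/423] → run F
t=10: vr[D=1024/335 F=2048/423] → run D
t=11: vr[D=2048/335 F=2048/423] → run F
t=12: vr[D=2048/335 F=1024/141] → run D
t=13: vr[D=3072/335 F=1024/141] → run F
t=14: vr[D=3072/335] → run D
t=15: vr[D=4096/335] → run D
t=16: vr[D=1024/67] → run D
t=17: vr[D=6144/335] → run D
t=18: (idle)
t=19: (idle)
t=20: (idle)

vruntime(A, start of tick 6) = 3072/2501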